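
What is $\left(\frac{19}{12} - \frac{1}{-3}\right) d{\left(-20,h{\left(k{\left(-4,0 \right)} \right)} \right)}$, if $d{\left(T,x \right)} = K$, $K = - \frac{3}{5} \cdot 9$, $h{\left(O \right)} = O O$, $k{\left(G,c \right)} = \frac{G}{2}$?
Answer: $- \frac{207}{20} \approx -10.35$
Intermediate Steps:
$k{\left(G,c \right)} = \frac{G}{2}$ ($k{\left(G,c \right)} = G \frac{1}{2} = \frac{G}{2}$)
$h{\left(O \right)} = O^{2}$
$K = - \frac{27}{5}$ ($K = \left(-3\right) \frac{1}{5} \cdot 9 = \left(- \frac{3}{5}\right) 9 = - \frac{27}{5} \approx -5.4$)
$d{\left(T,x \right)} = - \frac{27}{5}$
$\left(\frac{19}{12} - \frac{1}{-3}\right) d{\left(-20,h{\left(k{\left(-4,0 \right)} \right)} \right)} = \left(\frac{19}{12} - \frac{1}{-3}\right) \left(- \frac{27}{5}\right) = \left(19 \cdot \frac{1}{12} - - \frac{1}{3}\right) \left(- \frac{27}{5}\right) = \left(\frac{19}{12} + \frac{1}{3}\right) \left(- \frac{27}{5}\right) = \frac{23}{12} \left(- \frac{27}{5}\right) = - \frac{207}{20}$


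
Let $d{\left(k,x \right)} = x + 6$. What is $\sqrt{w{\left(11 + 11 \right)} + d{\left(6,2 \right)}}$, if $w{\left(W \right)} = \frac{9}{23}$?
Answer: $\frac{\sqrt{4439}}{23} \approx 2.8968$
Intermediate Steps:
$w{\left(W \right)} = \frac{9}{23}$ ($w{\left(W \right)} = 9 \cdot \frac{1}{23} = \frac{9}{23}$)
$d{\left(k,x \right)} = 6 + x$
$\sqrt{w{\left(11 + 11 \right)} + d{\left(6,2 \right)}} = \sqrt{\frac{9}{23} + \left(6 + 2\right)} = \sqrt{\frac{9}{23} + 8} = \sqrt{\frac{193}{23}} = \frac{\sqrt{4439}}{23}$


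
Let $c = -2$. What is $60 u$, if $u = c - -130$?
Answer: $7680$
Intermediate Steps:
$u = 128$ ($u = -2 - -130 = -2 + 130 = 128$)
$60 u = 60 \cdot 128 = 7680$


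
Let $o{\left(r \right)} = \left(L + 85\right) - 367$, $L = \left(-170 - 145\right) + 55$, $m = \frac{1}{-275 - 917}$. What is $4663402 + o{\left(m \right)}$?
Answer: $4662860$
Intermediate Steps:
$m = - \frac{1}{1192}$ ($m = \frac{1}{-1192} = - \frac{1}{1192} \approx -0.00083893$)
$L = -260$ ($L = -315 + 55 = -260$)
$o{\left(r \right)} = -542$ ($o{\left(r \right)} = \left(-260 + 85\right) - 367 = -175 - 367 = -542$)
$4663402 + o{\left(m \right)} = 4663402 - 542 = 4662860$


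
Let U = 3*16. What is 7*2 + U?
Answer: 62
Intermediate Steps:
U = 48
7*2 + U = 7*2 + 48 = 14 + 48 = 62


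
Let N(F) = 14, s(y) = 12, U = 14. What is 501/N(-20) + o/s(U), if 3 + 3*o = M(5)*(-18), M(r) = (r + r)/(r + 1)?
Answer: 2929/84 ≈ 34.869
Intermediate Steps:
M(r) = 2*r/(1 + r) (M(r) = (2*r)/(1 + r) = 2*r/(1 + r))
o = -11 (o = -1 + ((2*5/(1 + 5))*(-18))/3 = -1 + ((2*5/6)*(-18))/3 = -1 + ((2*5*(⅙))*(-18))/3 = -1 + ((5/3)*(-18))/3 = -1 + (⅓)*(-30) = -1 - 10 = -11)
501/N(-20) + o/s(U) = 501/14 - 11/12 = 2929/84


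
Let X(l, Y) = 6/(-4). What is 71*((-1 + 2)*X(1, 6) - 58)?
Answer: -8449/2 ≈ -4224.5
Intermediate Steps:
X(l, Y) = -3/2 (X(l, Y) = 6*(-¼) = -3/2)
71*((-1 + 2)*X(1, 6) - 58) = 71*((-1 + 2)*(-3/2) - 58) = 71*(1*(-3/2) - 58) = 71*(-3/2 - 58) = 71*(-119/2) = -8449/2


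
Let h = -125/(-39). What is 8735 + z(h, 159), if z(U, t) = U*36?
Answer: 115055/13 ≈ 8850.4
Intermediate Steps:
h = 125/39 (h = -125*(-1/39) = 125/39 ≈ 3.2051)
z(U, t) = 36*U
8735 + z(h, 159) = 8735 + 36*(125/39) = 8735 + 1500/13 = 115055/13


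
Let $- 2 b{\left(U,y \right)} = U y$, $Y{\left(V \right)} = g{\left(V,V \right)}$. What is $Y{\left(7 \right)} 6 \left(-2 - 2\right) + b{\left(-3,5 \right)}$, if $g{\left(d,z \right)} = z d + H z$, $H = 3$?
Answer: $- \frac{3345}{2} \approx -1672.5$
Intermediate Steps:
$g{\left(d,z \right)} = 3 z + d z$ ($g{\left(d,z \right)} = z d + 3 z = d z + 3 z = 3 z + d z$)
$Y{\left(V \right)} = V \left(3 + V\right)$
$b{\left(U,y \right)} = - \frac{U y}{2}$
$Y{\left(7 \right)} 6 \left(-2 - 2\right) + b{\left(-3,5 \right)} = 7 \left(3 + 7\right) 6 \left(-2 - 2\right) - \left(- \frac{3}{2}\right) 5 = 7 \cdot 10 \cdot 6 \left(-4\right) + \frac{15}{2} = 70 \left(-24\right) + \frac{15}{2} = -1680 + \frac{15}{2} = - \frac{3345}{2}$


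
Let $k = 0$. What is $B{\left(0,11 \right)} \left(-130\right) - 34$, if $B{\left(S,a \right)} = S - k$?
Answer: $-34$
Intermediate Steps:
$B{\left(S,a \right)} = S$ ($B{\left(S,a \right)} = S - 0 = S + 0 = S$)
$B{\left(0,11 \right)} \left(-130\right) - 34 = 0 \left(-130\right) - 34 = 0 - 34 = -34$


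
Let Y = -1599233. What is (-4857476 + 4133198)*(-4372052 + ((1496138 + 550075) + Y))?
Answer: 2842843298016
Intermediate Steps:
(-4857476 + 4133198)*(-4372052 + ((1496138 + 550075) + Y)) = (-4857476 + 4133198)*(-4372052 + ((1496138 + 550075) - 1599233)) = -724278*(-4372052 + (2046213 - 1599233)) = -724278*(-4372052 + 446980) = -724278*(-3925072) = 2842843298016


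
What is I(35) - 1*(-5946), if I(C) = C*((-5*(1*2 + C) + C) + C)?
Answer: 1921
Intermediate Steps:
I(C) = C*(-10 - 3*C) (I(C) = C*((-5*(2 + C) + C) + C) = C*(((-10 - 5*C) + C) + C) = C*((-10 - 4*C) + C) = C*(-10 - 3*C))
I(35) - 1*(-5946) = -1*35*(10 + 3*35) - 1*(-5946) = -1*35*(10 + 105) + 5946 = -1*35*115 + 5946 = -4025 + 5946 = 1921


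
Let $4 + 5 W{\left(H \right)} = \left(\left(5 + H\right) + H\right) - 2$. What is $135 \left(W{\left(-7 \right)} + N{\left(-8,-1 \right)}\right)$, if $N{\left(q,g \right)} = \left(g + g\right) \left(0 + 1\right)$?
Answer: $-675$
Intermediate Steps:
$N{\left(q,g \right)} = 2 g$ ($N{\left(q,g \right)} = 2 g 1 = 2 g$)
$W{\left(H \right)} = - \frac{1}{5} + \frac{2 H}{5}$ ($W{\left(H \right)} = - \frac{4}{5} + \frac{\left(\left(5 + H\right) + H\right) - 2}{5} = - \frac{4}{5} + \frac{\left(5 + 2 H\right) - 2}{5} = - \frac{4}{5} + \frac{3 + 2 H}{5} = - \frac{4}{5} + \left(\frac{3}{5} + \frac{2 H}{5}\right) = - \frac{1}{5} + \frac{2 H}{5}$)
$135 \left(W{\left(-7 \right)} + N{\left(-8,-1 \right)}\right) = 135 \left(\left(- \frac{1}{5} + \frac{2}{5} \left(-7\right)\right) + 2 \left(-1\right)\right) = 135 \left(\left(- \frac{1}{5} - \frac{14}{5}\right) - 2\right) = 135 \left(-3 - 2\right) = 135 \left(-5\right) = -675$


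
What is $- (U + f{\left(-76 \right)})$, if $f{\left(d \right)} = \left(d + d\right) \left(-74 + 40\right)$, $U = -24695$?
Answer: $19527$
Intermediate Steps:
$f{\left(d \right)} = - 68 d$ ($f{\left(d \right)} = 2 d \left(-34\right) = - 68 d$)
$- (U + f{\left(-76 \right)}) = - (-24695 - -5168) = - (-24695 + 5168) = \left(-1\right) \left(-19527\right) = 19527$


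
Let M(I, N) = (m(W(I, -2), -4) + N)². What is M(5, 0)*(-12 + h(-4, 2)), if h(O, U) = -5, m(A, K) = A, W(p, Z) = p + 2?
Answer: -833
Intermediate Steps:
W(p, Z) = 2 + p
M(I, N) = (2 + I + N)² (M(I, N) = ((2 + I) + N)² = (2 + I + N)²)
M(5, 0)*(-12 + h(-4, 2)) = (2 + 5 + 0)²*(-12 - 5) = 7²*(-17) = 49*(-17) = -833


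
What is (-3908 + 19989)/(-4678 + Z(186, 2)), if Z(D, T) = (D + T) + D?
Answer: -16081/4304 ≈ -3.7363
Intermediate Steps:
Z(D, T) = T + 2*D
(-3908 + 19989)/(-4678 + Z(186, 2)) = (-3908 + 19989)/(-4678 + (2 + 2*186)) = 16081/(-4678 + (2 + 372)) = 16081/(-4678 + 374) = 16081/(-4304) = 16081*(-1/4304) = -16081/4304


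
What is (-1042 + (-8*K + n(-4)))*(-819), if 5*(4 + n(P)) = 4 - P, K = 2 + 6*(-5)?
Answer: 3359538/5 ≈ 6.7191e+5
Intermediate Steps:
K = -28 (K = 2 - 30 = -28)
n(P) = -16/5 - P/5 (n(P) = -4 + (4 - P)/5 = -4 + (4/5 - P/5) = -16/5 - P/5)
(-1042 + (-8*K + n(-4)))*(-819) = (-1042 + (-8*(-28) + (-16/5 - 1/5*(-4))))*(-819) = (-1042 + (224 + (-16/5 + 4/5)))*(-819) = (-1042 + (224 - 12/5))*(-819) = (-1042 + 1108/5)*(-819) = -4102/5*(-819) = 3359538/5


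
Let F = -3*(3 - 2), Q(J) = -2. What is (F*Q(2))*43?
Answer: 258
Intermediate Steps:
F = -3 (F = -3*1 = -3)
(F*Q(2))*43 = -3*(-2)*43 = 6*43 = 258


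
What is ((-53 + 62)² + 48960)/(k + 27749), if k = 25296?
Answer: 49041/53045 ≈ 0.92452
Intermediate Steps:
((-53 + 62)² + 48960)/(k + 27749) = ((-53 + 62)² + 48960)/(25296 + 27749) = (9² + 48960)/53045 = (81 + 48960)*(1/53045) = 49041*(1/53045) = 49041/53045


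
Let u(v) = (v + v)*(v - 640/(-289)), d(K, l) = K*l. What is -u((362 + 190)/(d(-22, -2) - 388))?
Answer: 1045902/534361 ≈ 1.9573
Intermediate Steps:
u(v) = 2*v*(640/289 + v) (u(v) = (2*v)*(v - 640*(-1/289)) = (2*v)*(v + 640/289) = (2*v)*(640/289 + v) = 2*v*(640/289 + v))
-u((362 + 190)/(d(-22, -2) - 388)) = -2*(362 + 190)/(-22*(-2) - 388)*(640 + 289*((362 + 190)/(-22*(-2) - 388)))/289 = -2*552/(44 - 388)*(640 + 289*(552/(44 - 388)))/289 = -2*552/(-344)*(640 + 289*(552/(-344)))/289 = -2*552*(-1/344)*(640 + 289*(552*(-1/344)))/289 = -2*(-69)*(640 + 289*(-69/43))/(289*43) = -2*(-69)*(640 - 19941/43)/(289*43) = -2*(-69)*7579/(289*43*43) = -1*(-1045902/534361) = 1045902/534361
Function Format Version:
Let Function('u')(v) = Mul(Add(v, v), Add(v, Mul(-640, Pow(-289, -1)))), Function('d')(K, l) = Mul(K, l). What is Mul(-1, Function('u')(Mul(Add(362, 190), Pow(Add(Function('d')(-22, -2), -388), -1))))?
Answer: Rational(1045902, 534361) ≈ 1.9573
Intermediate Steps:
Function('u')(v) = Mul(2, v, Add(Rational(640, 289), v)) (Function('u')(v) = Mul(Mul(2, v), Add(v, Mul(-640, Rational(-1, 289)))) = Mul(Mul(2, v), Add(v, Rational(640, 289))) = Mul(Mul(2, v), Add(Rational(640, 289), v)) = Mul(2, v, Add(Rational(640, 289), v)))
Mul(-1, Function('u')(Mul(Add(362, 190), Pow(Add(Function('d')(-22, -2), -388), -1)))) = Mul(-1, Mul(Rational(2, 289), Mul(Add(362, 190), Pow(Add(Mul(-22, -2), -388), -1)), Add(640, Mul(289, Mul(Add(362, 190), Pow(Add(Mul(-22, -2), -388), -1)))))) = Mul(-1, Mul(Rational(2, 289), Mul(552, Pow(Add(44, -388), -1)), Add(640, Mul(289, Mul(552, Pow(Add(44, -388), -1)))))) = Mul(-1, Mul(Rational(2, 289), Mul(552, Pow(-344, -1)), Add(640, Mul(289, Mul(552, Pow(-344, -1)))))) = Mul(-1, Mul(Rational(2, 289), Mul(552, Rational(-1, 344)), Add(640, Mul(289, Mul(552, Rational(-1, 344)))))) = Mul(-1, Mul(Rational(2, 289), Rational(-69, 43), Add(640, Mul(289, Rational(-69, 43))))) = Mul(-1, Mul(Rational(2, 289), Rational(-69, 43), Add(640, Rational(-19941, 43)))) = Mul(-1, Mul(Rational(2, 289), Rational(-69, 43), Rational(7579, 43))) = Mul(-1, Rational(-1045902, 534361)) = Rational(1045902, 534361)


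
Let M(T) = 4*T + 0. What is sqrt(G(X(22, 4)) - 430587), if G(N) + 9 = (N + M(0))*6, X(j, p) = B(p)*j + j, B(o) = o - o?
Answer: 8*I*sqrt(6726) ≈ 656.1*I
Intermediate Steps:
B(o) = 0
M(T) = 4*T
X(j, p) = j (X(j, p) = 0*j + j = 0 + j = j)
G(N) = -9 + 6*N (G(N) = -9 + (N + 4*0)*6 = -9 + (N + 0)*6 = -9 + N*6 = -9 + 6*N)
sqrt(G(X(22, 4)) - 430587) = sqrt((-9 + 6*22) - 430587) = sqrt((-9 + 132) - 430587) = sqrt(123 - 430587) = sqrt(-430464) = 8*I*sqrt(6726)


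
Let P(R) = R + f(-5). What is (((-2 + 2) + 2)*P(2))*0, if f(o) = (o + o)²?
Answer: 0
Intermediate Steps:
f(o) = 4*o² (f(o) = (2*o)² = 4*o²)
P(R) = 100 + R (P(R) = R + 4*(-5)² = R + 4*25 = R + 100 = 100 + R)
(((-2 + 2) + 2)*P(2))*0 = (((-2 + 2) + 2)*(100 + 2))*0 = ((0 + 2)*102)*0 = (2*102)*0 = 204*0 = 0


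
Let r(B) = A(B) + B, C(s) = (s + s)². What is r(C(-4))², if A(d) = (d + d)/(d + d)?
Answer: 4225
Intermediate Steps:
C(s) = 4*s² (C(s) = (2*s)² = 4*s²)
A(d) = 1 (A(d) = (2*d)/((2*d)) = (2*d)*(1/(2*d)) = 1)
r(B) = 1 + B
r(C(-4))² = (1 + 4*(-4)²)² = (1 + 4*16)² = (1 + 64)² = 65² = 4225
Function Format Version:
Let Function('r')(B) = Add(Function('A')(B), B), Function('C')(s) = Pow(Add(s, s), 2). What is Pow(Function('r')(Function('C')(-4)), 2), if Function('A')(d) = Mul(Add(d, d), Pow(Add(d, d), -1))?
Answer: 4225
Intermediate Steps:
Function('C')(s) = Mul(4, Pow(s, 2)) (Function('C')(s) = Pow(Mul(2, s), 2) = Mul(4, Pow(s, 2)))
Function('A')(d) = 1 (Function('A')(d) = Mul(Mul(2, d), Pow(Mul(2, d), -1)) = Mul(Mul(2, d), Mul(Rational(1, 2), Pow(d, -1))) = 1)
Function('r')(B) = Add(1, B)
Pow(Function('r')(Function('C')(-4)), 2) = Pow(Add(1, Mul(4, Pow(-4, 2))), 2) = Pow(Add(1, Mul(4, 16)), 2) = Pow(Add(1, 64), 2) = Pow(65, 2) = 4225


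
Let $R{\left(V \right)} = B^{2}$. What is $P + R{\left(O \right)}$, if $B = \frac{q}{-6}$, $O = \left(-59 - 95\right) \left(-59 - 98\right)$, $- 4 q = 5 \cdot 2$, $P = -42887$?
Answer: $- \frac{6175703}{144} \approx -42887.0$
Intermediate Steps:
$q = - \frac{5}{2}$ ($q = - \frac{5 \cdot 2}{4} = \left(- \frac{1}{4}\right) 10 = - \frac{5}{2} \approx -2.5$)
$O = 24178$ ($O = \left(-154\right) \left(-157\right) = 24178$)
$B = \frac{5}{12}$ ($B = - \frac{5}{2 \left(-6\right)} = \left(- \frac{5}{2}\right) \left(- \frac{1}{6}\right) = \frac{5}{12} \approx 0.41667$)
$R{\left(V \right)} = \frac{25}{144}$ ($R{\left(V \right)} = \left(\frac{5}{12}\right)^{2} = \frac{25}{144}$)
$P + R{\left(O \right)} = -42887 + \frac{25}{144} = - \frac{6175703}{144}$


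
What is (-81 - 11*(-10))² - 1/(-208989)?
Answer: 175759750/208989 ≈ 841.00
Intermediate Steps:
(-81 - 11*(-10))² - 1/(-208989) = (-81 + 110)² - 1*(-1/208989) = 29² + 1/208989 = 841 + 1/208989 = 175759750/208989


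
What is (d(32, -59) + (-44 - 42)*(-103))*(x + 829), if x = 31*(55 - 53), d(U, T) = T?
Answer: 7839909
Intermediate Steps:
x = 62 (x = 31*2 = 62)
(d(32, -59) + (-44 - 42)*(-103))*(x + 829) = (-59 + (-44 - 42)*(-103))*(62 + 829) = (-59 - 86*(-103))*891 = (-59 + 8858)*891 = 8799*891 = 7839909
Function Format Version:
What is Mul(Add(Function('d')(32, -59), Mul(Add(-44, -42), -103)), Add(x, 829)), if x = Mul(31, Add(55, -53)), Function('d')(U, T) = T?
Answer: 7839909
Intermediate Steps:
x = 62 (x = Mul(31, 2) = 62)
Mul(Add(Function('d')(32, -59), Mul(Add(-44, -42), -103)), Add(x, 829)) = Mul(Add(-59, Mul(Add(-44, -42), -103)), Add(62, 829)) = Mul(Add(-59, Mul(-86, -103)), 891) = Mul(Add(-59, 8858), 891) = Mul(8799, 891) = 7839909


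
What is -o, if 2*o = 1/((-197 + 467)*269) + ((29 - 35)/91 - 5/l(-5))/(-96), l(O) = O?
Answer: 1027469/211498560 ≈ 0.0048580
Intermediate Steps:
o = -1027469/211498560 (o = (1/((-197 + 467)*269) + ((29 - 35)/91 - 5/(-5))/(-96))/2 = ((1/269)/270 + (-6*1/91 - 5*(-⅕))*(-1/96))/2 = ((1/270)*(1/269) + (-6/91 + 1)*(-1/96))/2 = (1/72630 + (85/91)*(-1/96))/2 = (1/72630 - 85/8736)/2 = (½)*(-1027469/105749280) = -1027469/211498560 ≈ -0.0048580)
-o = -1*(-1027469/211498560) = 1027469/211498560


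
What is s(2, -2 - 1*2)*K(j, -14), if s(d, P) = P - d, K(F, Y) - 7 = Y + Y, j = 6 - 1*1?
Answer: 126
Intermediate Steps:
j = 5 (j = 6 - 1 = 5)
K(F, Y) = 7 + 2*Y (K(F, Y) = 7 + (Y + Y) = 7 + 2*Y)
s(2, -2 - 1*2)*K(j, -14) = ((-2 - 1*2) - 1*2)*(7 + 2*(-14)) = ((-2 - 2) - 2)*(7 - 28) = (-4 - 2)*(-21) = -6*(-21) = 126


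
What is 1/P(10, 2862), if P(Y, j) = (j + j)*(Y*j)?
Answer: 1/163820880 ≈ 6.1042e-9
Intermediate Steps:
P(Y, j) = 2*Y*j**2 (P(Y, j) = (2*j)*(Y*j) = 2*Y*j**2)
1/P(10, 2862) = 1/(2*10*2862**2) = 1/(2*10*8191044) = 1/163820880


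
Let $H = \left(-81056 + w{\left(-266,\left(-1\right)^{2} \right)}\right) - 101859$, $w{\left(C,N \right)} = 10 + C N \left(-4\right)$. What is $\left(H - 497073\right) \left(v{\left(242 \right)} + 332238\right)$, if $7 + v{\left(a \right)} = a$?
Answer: $-225720574322$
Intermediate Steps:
$w{\left(C,N \right)} = 10 - 4 C N$
$v{\left(a \right)} = -7 + a$
$H = -181841$ ($H = \left(-81056 - \left(-10 - 1064 \left(-1\right)^{2}\right)\right) - 101859 = \left(-81056 - \left(-10 - 1064\right)\right) - 101859 = \left(-81056 + \left(10 + 1064\right)\right) - 101859 = \left(-81056 + 1074\right) - 101859 = -79982 - 101859 = -181841$)
$\left(H - 497073\right) \left(v{\left(242 \right)} + 332238\right) = \left(-181841 - 497073\right) \left(\left(-7 + 242\right) + 332238\right) = - 678914 \left(235 + 332238\right) = \left(-678914\right) 332473 = -225720574322$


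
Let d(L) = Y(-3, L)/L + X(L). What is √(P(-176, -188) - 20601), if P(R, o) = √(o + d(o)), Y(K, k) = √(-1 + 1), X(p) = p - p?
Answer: √(-20601 + 2*I*√47) ≈ 0.0478 + 143.53*I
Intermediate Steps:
X(p) = 0
Y(K, k) = 0 (Y(K, k) = √0 = 0)
d(L) = 0 (d(L) = 0/L + 0 = 0 + 0 = 0)
P(R, o) = √o (P(R, o) = √(o + 0) = √o)
√(P(-176, -188) - 20601) = √(√(-188) - 20601) = √(2*I*√47 - 20601) = √(-20601 + 2*I*√47)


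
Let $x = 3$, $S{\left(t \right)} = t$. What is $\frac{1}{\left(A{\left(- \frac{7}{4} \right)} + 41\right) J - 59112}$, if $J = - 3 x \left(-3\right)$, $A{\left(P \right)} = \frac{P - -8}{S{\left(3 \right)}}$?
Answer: $- \frac{4}{231795} \approx -1.7257 \cdot 10^{-5}$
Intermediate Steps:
$A{\left(P \right)} = \frac{8}{3} + \frac{P}{3}$ ($A{\left(P \right)} = \frac{P - -8}{3} = \left(P + 8\right) \frac{1}{3} = \left(8 + P\right) \frac{1}{3} = \frac{8}{3} + \frac{P}{3}$)
$J = 27$ ($J = \left(-3\right) 3 \left(-3\right) = \left(-9\right) \left(-3\right) = 27$)
$\frac{1}{\left(A{\left(- \frac{7}{4} \right)} + 41\right) J - 59112} = \frac{1}{\left(\left(\frac{8}{3} + \frac{\left(-7\right) \frac{1}{4}}{3}\right) + 41\right) 27 - 59112} = \frac{1}{\left(\left(\frac{8}{3} + \frac{1}{3} \left(- \frac{7}{4}\right)\right) + 41\right) 27 - 59112} = \frac{1}{\left(\left(\frac{8}{3} - \frac{7}{12}\right) + 41\right) 27 - 59112} = \frac{1}{\left(\frac{25}{12} + 41\right) 27 - 59112} = \frac{1}{\frac{517}{12} \cdot 27 - 59112} = \frac{1}{\frac{4653}{4} - 59112} = \frac{1}{- \frac{231795}{4}} = - \frac{4}{231795}$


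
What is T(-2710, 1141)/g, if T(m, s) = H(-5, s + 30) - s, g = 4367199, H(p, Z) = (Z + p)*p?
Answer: -6971/4367199 ≈ -0.0015962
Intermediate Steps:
H(p, Z) = p*(Z + p)
T(m, s) = -125 - 6*s (T(m, s) = -5*((s + 30) - 5) - s = -5*((30 + s) - 5) - s = -5*(25 + s) - s = (-125 - 5*s) - s = -125 - 6*s)
T(-2710, 1141)/g = (-125 - 6*1141)/4367199 = (-125 - 6846)*(1/4367199) = -6971*1/4367199 = -6971/4367199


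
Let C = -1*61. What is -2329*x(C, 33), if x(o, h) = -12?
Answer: 27948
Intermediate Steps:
C = -61
-2329*x(C, 33) = -2329*(-12) = 27948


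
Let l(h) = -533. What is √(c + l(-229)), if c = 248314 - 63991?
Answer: √183790 ≈ 428.71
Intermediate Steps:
c = 184323
√(c + l(-229)) = √(184323 - 533) = √183790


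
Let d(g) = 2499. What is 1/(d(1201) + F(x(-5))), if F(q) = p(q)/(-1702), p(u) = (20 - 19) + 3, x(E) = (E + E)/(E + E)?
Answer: 851/2126647 ≈ 0.00040016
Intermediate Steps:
x(E) = 1 (x(E) = (2*E)/((2*E)) = (2*E)*(1/(2*E)) = 1)
p(u) = 4 (p(u) = 1 + 3 = 4)
F(q) = -2/851 (F(q) = 4/(-1702) = 4*(-1/1702) = -2/851)
1/(d(1201) + F(x(-5))) = 1/(2499 - 2/851) = 1/(2126647/851) = 851/2126647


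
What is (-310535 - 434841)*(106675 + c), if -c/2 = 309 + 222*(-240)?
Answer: -158479608992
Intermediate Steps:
c = 105942 (c = -2*(309 + 222*(-240)) = -2*(309 - 53280) = -2*(-52971) = 105942)
(-310535 - 434841)*(106675 + c) = (-310535 - 434841)*(106675 + 105942) = -745376*212617 = -158479608992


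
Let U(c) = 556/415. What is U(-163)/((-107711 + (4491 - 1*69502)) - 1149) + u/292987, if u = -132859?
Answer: -9586798684207/21140906210955 ≈ -0.45347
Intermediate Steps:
U(c) = 556/415 (U(c) = 556*(1/415) = 556/415)
U(-163)/((-107711 + (4491 - 1*69502)) - 1149) + u/292987 = 556/(415*((-107711 + (4491 - 1*69502)) - 1149)) - 132859/292987 = 556/(415*((-107711 + (4491 - 69502)) - 1149)) - 132859*1/292987 = 556/(415*((-107711 - 65011) - 1149)) - 132859/292987 = 556/(415*(-172722 - 1149)) - 132859/292987 = (556/415)/(-173871) - 132859/292987 = (556/415)*(-1/173871) - 132859/292987 = -556/72156465 - 132859/292987 = -9586798684207/21140906210955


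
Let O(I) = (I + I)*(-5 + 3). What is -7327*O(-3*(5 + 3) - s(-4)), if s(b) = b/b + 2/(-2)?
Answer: -703392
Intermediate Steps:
s(b) = 0 (s(b) = 1 + 2*(-½) = 1 - 1 = 0)
O(I) = -4*I (O(I) = (2*I)*(-2) = -4*I)
-7327*O(-3*(5 + 3) - s(-4)) = -(-29308)*(-3*(5 + 3) - 1*0) = -(-29308)*(-3*8 + 0) = -(-29308)*(-24 + 0) = -(-29308)*(-24) = -7327*96 = -703392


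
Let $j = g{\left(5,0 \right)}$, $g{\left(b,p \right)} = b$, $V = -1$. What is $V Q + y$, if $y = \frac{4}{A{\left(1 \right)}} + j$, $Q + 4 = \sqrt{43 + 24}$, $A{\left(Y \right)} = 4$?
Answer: $10 - \sqrt{67} \approx 1.8146$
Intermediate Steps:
$j = 5$
$Q = -4 + \sqrt{67}$ ($Q = -4 + \sqrt{43 + 24} = -4 + \sqrt{67} \approx 4.1854$)
$y = 6$ ($y = \frac{4}{4} + 5 = 4 \cdot \frac{1}{4} + 5 = 1 + 5 = 6$)
$V Q + y = - (-4 + \sqrt{67}) + 6 = \left(4 - \sqrt{67}\right) + 6 = 10 - \sqrt{67}$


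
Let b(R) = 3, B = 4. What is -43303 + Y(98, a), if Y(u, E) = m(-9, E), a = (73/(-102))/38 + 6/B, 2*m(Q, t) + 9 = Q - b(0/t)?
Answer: -86627/2 ≈ -43314.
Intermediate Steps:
m(Q, t) = -6 + Q/2 (m(Q, t) = -9/2 + (Q - 1*3)/2 = -9/2 + (Q - 3)/2 = -9/2 + (-3 + Q)/2 = -9/2 + (-3/2 + Q/2) = -6 + Q/2)
a = 5741/3876 (a = (73/(-102))/38 + 6/4 = (73*(-1/102))*(1/38) + 6*(¼) = -73/102*1/38 + 3/2 = -73/3876 + 3/2 = 5741/3876 ≈ 1.4812)
Y(u, E) = -21/2 (Y(u, E) = -6 + (½)*(-9) = -6 - 9/2 = -21/2)
-43303 + Y(98, a) = -43303 - 21/2 = -86627/2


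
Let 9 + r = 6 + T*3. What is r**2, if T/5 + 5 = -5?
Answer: 23409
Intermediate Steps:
T = -50 (T = -25 + 5*(-5) = -25 - 25 = -50)
r = -153 (r = -9 + (6 - 50*3) = -9 + (6 - 150) = -9 - 144 = -153)
r**2 = (-153)**2 = 23409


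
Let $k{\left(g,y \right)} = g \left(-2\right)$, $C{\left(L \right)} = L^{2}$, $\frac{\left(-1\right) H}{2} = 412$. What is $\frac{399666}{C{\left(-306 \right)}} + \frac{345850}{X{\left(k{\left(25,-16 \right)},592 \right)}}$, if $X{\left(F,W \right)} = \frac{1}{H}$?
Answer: $- \frac{4447404055789}{15606} \approx -2.8498 \cdot 10^{8}$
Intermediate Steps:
$H = -824$ ($H = \left(-2\right) 412 = -824$)
$k{\left(g,y \right)} = - 2 g$
$X{\left(F,W \right)} = - \frac{1}{824}$ ($X{\left(F,W \right)} = \frac{1}{-824} = - \frac{1}{824}$)
$\frac{399666}{C{\left(-306 \right)}} + \frac{345850}{X{\left(k{\left(25,-16 \right)},592 \right)}} = \frac{399666}{\left(-306\right)^{2}} + \frac{345850}{- \frac{1}{824}} = \frac{399666}{93636} + 345850 \left(-824\right) = 399666 \cdot \frac{1}{93636} - 284980400 = \frac{66611}{15606} - 284980400 = - \frac{4447404055789}{15606}$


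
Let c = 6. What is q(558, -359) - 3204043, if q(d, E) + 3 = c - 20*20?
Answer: -3204440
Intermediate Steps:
q(d, E) = -397 (q(d, E) = -3 + (6 - 20*20) = -3 + (6 - 400) = -3 - 394 = -397)
q(558, -359) - 3204043 = -397 - 3204043 = -3204440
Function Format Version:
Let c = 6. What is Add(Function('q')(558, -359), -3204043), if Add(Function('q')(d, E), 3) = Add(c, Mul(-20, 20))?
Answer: -3204440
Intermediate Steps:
Function('q')(d, E) = -397 (Function('q')(d, E) = Add(-3, Add(6, Mul(-20, 20))) = Add(-3, Add(6, -400)) = Add(-3, -394) = -397)
Add(Function('q')(558, -359), -3204043) = Add(-397, -3204043) = -3204440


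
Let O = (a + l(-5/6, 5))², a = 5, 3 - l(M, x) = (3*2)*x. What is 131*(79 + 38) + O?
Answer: 15811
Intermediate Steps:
l(M, x) = 3 - 6*x (l(M, x) = 3 - 3*2*x = 3 - 6*x)
O = 484 (O = (5 + (3 - 6*5))² = (5 + (3 - 30))² = (5 - 27)² = (-22)² = 484)
131*(79 + 38) + O = 131*(79 + 38) + 484 = 131*117 + 484 = 15327 + 484 = 15811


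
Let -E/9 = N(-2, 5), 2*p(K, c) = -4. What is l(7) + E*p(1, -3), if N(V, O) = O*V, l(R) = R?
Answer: -173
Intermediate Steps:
p(K, c) = -2 (p(K, c) = (½)*(-4) = -2)
E = 90 (E = -45*(-2) = -9*(-10) = 90)
l(7) + E*p(1, -3) = 7 + 90*(-2) = 7 - 180 = -173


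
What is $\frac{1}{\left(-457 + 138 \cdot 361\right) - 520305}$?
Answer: $- \frac{1}{470944} \approx -2.1234 \cdot 10^{-6}$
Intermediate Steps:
$\frac{1}{\left(-457 + 138 \cdot 361\right) - 520305} = \frac{1}{\left(-457 + 49818\right) - 520305} = \frac{1}{49361 - 520305} = \frac{1}{-470944} = - \frac{1}{470944}$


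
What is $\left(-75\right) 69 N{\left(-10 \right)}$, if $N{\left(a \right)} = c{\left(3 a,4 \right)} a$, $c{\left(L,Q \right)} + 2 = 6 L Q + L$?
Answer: $-38916000$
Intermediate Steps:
$c{\left(L,Q \right)} = -2 + L + 6 L Q$ ($c{\left(L,Q \right)} = -2 + \left(6 L Q + L\right) = -2 + \left(L + 6 L Q\right) = -2 + L + 6 L Q$)
$N{\left(a \right)} = a \left(-2 + 75 a\right)$ ($N{\left(a \right)} = \left(-2 + 3 a + 6 \cdot 3 a 4\right) a = \left(-2 + 3 a + 72 a\right) a = \left(-2 + 75 a\right) a = a \left(-2 + 75 a\right)$)
$\left(-75\right) 69 N{\left(-10 \right)} = \left(-75\right) 69 \left(- 10 \left(-2 + 75 \left(-10\right)\right)\right) = - 5175 \left(- 10 \left(-2 - 750\right)\right) = - 5175 \left(\left(-10\right) \left(-752\right)\right) = \left(-5175\right) 7520 = -38916000$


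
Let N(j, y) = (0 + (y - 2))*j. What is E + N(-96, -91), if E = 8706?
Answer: 17634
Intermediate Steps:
N(j, y) = j*(-2 + y) (N(j, y) = (0 + (-2 + y))*j = (-2 + y)*j = j*(-2 + y))
E + N(-96, -91) = 8706 - 96*(-2 - 91) = 8706 - 96*(-93) = 8706 + 8928 = 17634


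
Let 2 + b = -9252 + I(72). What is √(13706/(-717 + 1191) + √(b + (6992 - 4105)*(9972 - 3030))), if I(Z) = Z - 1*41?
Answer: √(1624161 + 56169*√20032331)/237 ≈ 67.117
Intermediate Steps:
I(Z) = -41 + Z (I(Z) = Z - 41 = -41 + Z)
b = -9223 (b = -2 + (-9252 + (-41 + 72)) = -2 + (-9252 + 31) = -2 - 9221 = -9223)
√(13706/(-717 + 1191) + √(b + (6992 - 4105)*(9972 - 3030))) = √(13706/(-717 + 1191) + √(-9223 + (6992 - 4105)*(9972 - 3030))) = √(13706/474 + √(-9223 + 2887*6942)) = √(13706*(1/474) + √(-9223 + 20041554)) = √(6853/237 + √20032331)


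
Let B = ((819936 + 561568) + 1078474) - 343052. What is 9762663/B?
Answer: 3254221/705642 ≈ 4.6117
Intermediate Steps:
B = 2116926 (B = (1381504 + 1078474) - 343052 = 2459978 - 343052 = 2116926)
9762663/B = 9762663/2116926 = 9762663*(1/2116926) = 3254221/705642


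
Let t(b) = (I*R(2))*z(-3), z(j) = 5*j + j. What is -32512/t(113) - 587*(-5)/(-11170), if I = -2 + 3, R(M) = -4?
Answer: -9084259/20106 ≈ -451.82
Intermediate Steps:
z(j) = 6*j
I = 1
t(b) = 72 (t(b) = (1*(-4))*(6*(-3)) = -4*(-18) = 72)
-32512/t(113) - 587*(-5)/(-11170) = -32512/72 - 587*(-5)/(-11170) = -32512*1/72 + 2935*(-1/11170) = -4064/9 - 587/2234 = -9084259/20106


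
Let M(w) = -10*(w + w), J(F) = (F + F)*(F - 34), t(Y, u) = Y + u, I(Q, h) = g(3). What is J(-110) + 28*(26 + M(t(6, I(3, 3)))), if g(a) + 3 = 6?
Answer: 27368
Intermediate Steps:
g(a) = 3 (g(a) = -3 + 6 = 3)
I(Q, h) = 3
J(F) = 2*F*(-34 + F) (J(F) = (2*F)*(-34 + F) = 2*F*(-34 + F))
M(w) = -20*w
J(-110) + 28*(26 + M(t(6, I(3, 3)))) = 2*(-110)*(-34 - 110) + 28*(26 - 20*(6 + 3)) = 2*(-110)*(-144) + 28*(26 - 20*9) = 31680 + 28*(26 - 180) = 31680 + 28*(-154) = 31680 - 4312 = 27368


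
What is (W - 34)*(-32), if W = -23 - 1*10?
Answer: 2144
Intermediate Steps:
W = -33 (W = -23 - 10 = -33)
(W - 34)*(-32) = (-33 - 34)*(-32) = -67*(-32) = 2144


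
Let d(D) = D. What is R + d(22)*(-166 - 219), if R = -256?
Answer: -8726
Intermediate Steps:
R + d(22)*(-166 - 219) = -256 + 22*(-166 - 219) = -256 + 22*(-385) = -256 - 8470 = -8726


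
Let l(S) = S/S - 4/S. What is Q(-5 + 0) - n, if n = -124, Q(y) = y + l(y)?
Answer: 604/5 ≈ 120.80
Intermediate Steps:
l(S) = 1 - 4/S
Q(y) = y + (-4 + y)/y
Q(-5 + 0) - n = (1 + (-5 + 0) - 4/(-5 + 0)) - 1*(-124) = (1 - 5 - 4/(-5)) + 124 = (1 - 5 - 4*(-1/5)) + 124 = (1 - 5 + 4/5) + 124 = -16/5 + 124 = 604/5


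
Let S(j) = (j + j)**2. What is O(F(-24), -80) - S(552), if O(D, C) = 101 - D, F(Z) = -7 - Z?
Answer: -1218732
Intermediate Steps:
S(j) = 4*j**2 (S(j) = (2*j)**2 = 4*j**2)
O(F(-24), -80) - S(552) = (101 - (-7 - 1*(-24))) - 4*552**2 = (101 - (-7 + 24)) - 4*304704 = (101 - 1*17) - 1*1218816 = (101 - 17) - 1218816 = 84 - 1218816 = -1218732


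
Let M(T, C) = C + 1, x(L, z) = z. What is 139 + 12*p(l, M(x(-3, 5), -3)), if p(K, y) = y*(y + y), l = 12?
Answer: 235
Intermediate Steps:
M(T, C) = 1 + C
p(K, y) = 2*y² (p(K, y) = y*(2*y) = 2*y²)
139 + 12*p(l, M(x(-3, 5), -3)) = 139 + 12*(2*(1 - 3)²) = 139 + 12*(2*(-2)²) = 139 + 12*(2*4) = 139 + 12*8 = 139 + 96 = 235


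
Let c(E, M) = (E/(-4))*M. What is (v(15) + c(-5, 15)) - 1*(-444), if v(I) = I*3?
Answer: 2031/4 ≈ 507.75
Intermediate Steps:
c(E, M) = -E*M/4 (c(E, M) = (E*(-¼))*M = (-E/4)*M = -E*M/4)
v(I) = 3*I
(v(15) + c(-5, 15)) - 1*(-444) = (3*15 - ¼*(-5)*15) - 1*(-444) = (45 + 75/4) + 444 = 255/4 + 444 = 2031/4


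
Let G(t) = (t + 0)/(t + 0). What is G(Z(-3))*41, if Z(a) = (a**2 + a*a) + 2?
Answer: 41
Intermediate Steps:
Z(a) = 2 + 2*a**2 (Z(a) = (a**2 + a**2) + 2 = 2*a**2 + 2 = 2 + 2*a**2)
G(t) = 1 (G(t) = t/t = 1)
G(Z(-3))*41 = 1*41 = 41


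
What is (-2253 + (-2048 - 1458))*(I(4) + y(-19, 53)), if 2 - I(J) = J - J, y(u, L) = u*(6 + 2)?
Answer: 863850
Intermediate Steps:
y(u, L) = 8*u (y(u, L) = u*8 = 8*u)
I(J) = 2 (I(J) = 2 - (J - J) = 2 - 1*0 = 2 + 0 = 2)
(-2253 + (-2048 - 1458))*(I(4) + y(-19, 53)) = (-2253 + (-2048 - 1458))*(2 + 8*(-19)) = (-2253 - 3506)*(2 - 152) = -5759*(-150) = 863850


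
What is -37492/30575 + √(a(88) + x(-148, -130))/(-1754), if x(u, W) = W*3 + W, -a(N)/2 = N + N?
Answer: -37492/30575 - I*√218/877 ≈ -1.2262 - 0.016836*I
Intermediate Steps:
a(N) = -4*N (a(N) = -2*(N + N) = -4*N)
x(u, W) = 4*W (x(u, W) = 3*W + W = 4*W)
-37492/30575 + √(a(88) + x(-148, -130))/(-1754) = -37492/30575 + √(-4*88 + 4*(-130))/(-1754) = -37492*1/30575 + √(-352 - 520)*(-1/1754) = -37492/30575 + √(-872)*(-1/1754) = -37492/30575 + (2*I*√218)*(-1/1754) = -37492/30575 - I*√218/877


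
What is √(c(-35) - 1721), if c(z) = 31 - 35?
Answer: 5*I*√69 ≈ 41.533*I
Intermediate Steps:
c(z) = -4
√(c(-35) - 1721) = √(-4 - 1721) = √(-1725) = 5*I*√69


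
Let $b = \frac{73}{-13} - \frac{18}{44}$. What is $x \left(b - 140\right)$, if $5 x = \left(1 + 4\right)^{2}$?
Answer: $- \frac{208815}{286} \approx -730.12$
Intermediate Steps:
$x = 5$ ($x = \frac{\left(1 + 4\right)^{2}}{5} = \frac{5^{2}}{5} = \frac{1}{5} \cdot 25 = 5$)
$b = - \frac{1723}{286}$ ($b = 73 \left(- \frac{1}{13}\right) - \frac{9}{22} = - \frac{73}{13} - \frac{9}{22} = - \frac{1723}{286} \approx -6.0245$)
$x \left(b - 140\right) = 5 \left(- \frac{1723}{286} - 140\right) = 5 \left(- \frac{41763}{286}\right) = - \frac{208815}{286}$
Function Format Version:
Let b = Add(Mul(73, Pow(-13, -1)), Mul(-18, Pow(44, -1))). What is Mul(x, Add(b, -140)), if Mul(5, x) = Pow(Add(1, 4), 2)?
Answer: Rational(-208815, 286) ≈ -730.12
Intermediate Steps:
x = 5 (x = Mul(Rational(1, 5), Pow(Add(1, 4), 2)) = Mul(Rational(1, 5), Pow(5, 2)) = Mul(Rational(1, 5), 25) = 5)
b = Rational(-1723, 286) (b = Add(Mul(73, Rational(-1, 13)), Mul(-18, Rational(1, 44))) = Add(Rational(-73, 13), Rational(-9, 22)) = Rational(-1723, 286) ≈ -6.0245)
Mul(x, Add(b, -140)) = Mul(5, Add(Rational(-1723, 286), -140)) = Mul(5, Rational(-41763, 286)) = Rational(-208815, 286)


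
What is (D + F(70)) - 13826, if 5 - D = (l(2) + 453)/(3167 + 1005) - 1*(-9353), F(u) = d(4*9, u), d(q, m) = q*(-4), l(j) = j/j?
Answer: -48641575/2086 ≈ -23318.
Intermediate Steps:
l(j) = 1
d(q, m) = -4*q
F(u) = -144 (F(u) = -16*9 = -4*36 = -144)
D = -19500155/2086 (D = 5 - ((1 + 453)/(3167 + 1005) - 1*(-9353)) = 5 - (454/4172 + 9353) = 5 - (454*(1/4172) + 9353) = 5 - (227/2086 + 9353) = 5 - 1*19510585/2086 = 5 - 19510585/2086 = -19500155/2086 ≈ -9348.1)
(D + F(70)) - 13826 = (-19500155/2086 - 144) - 13826 = -19800539/2086 - 13826 = -48641575/2086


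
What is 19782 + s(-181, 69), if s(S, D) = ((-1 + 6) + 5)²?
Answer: 19882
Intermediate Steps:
s(S, D) = 100 (s(S, D) = (5 + 5)² = 10² = 100)
19782 + s(-181, 69) = 19782 + 100 = 19882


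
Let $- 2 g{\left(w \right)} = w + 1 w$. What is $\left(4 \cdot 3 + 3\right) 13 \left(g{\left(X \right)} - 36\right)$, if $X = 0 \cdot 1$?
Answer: $-7020$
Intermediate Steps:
$X = 0$
$g{\left(w \right)} = - w$ ($g{\left(w \right)} = - \frac{w + 1 w}{2} = - \frac{w + w}{2} = - \frac{2 w}{2} = - w$)
$\left(4 \cdot 3 + 3\right) 13 \left(g{\left(X \right)} - 36\right) = \left(4 \cdot 3 + 3\right) 13 \left(\left(-1\right) 0 - 36\right) = \left(12 + 3\right) 13 \left(0 - 36\right) = 15 \cdot 13 \left(-36\right) = 195 \left(-36\right) = -7020$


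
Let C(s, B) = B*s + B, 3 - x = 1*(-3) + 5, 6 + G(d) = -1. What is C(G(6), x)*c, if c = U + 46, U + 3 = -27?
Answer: -96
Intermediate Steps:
U = -30 (U = -3 - 27 = -30)
G(d) = -7 (G(d) = -6 - 1 = -7)
x = 1 (x = 3 - (1*(-3) + 5) = 3 - (-3 + 5) = 3 - 1*2 = 3 - 2 = 1)
C(s, B) = B + B*s
c = 16 (c = -30 + 46 = 16)
C(G(6), x)*c = (1*(1 - 7))*16 = (1*(-6))*16 = -6*16 = -96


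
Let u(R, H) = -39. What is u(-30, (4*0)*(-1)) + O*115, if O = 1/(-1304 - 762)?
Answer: -80689/2066 ≈ -39.056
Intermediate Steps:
O = -1/2066 (O = 1/(-2066) = -1/2066 ≈ -0.00048403)
u(-30, (4*0)*(-1)) + O*115 = -39 - 1/2066*115 = -39 - 115/2066 = -80689/2066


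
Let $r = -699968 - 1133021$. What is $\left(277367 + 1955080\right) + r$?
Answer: $399458$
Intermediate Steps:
$r = -1832989$ ($r = -699968 - 1133021 = -1832989$)
$\left(277367 + 1955080\right) + r = \left(277367 + 1955080\right) - 1832989 = 2232447 - 1832989 = 399458$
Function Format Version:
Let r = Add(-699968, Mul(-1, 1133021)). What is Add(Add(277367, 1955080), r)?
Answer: 399458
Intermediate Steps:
r = -1832989 (r = Add(-699968, -1133021) = -1832989)
Add(Add(277367, 1955080), r) = Add(Add(277367, 1955080), -1832989) = Add(2232447, -1832989) = 399458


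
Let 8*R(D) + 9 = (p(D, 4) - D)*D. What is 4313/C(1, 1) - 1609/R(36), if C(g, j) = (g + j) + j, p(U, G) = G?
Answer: 1682003/1161 ≈ 1448.8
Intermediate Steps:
C(g, j) = g + 2*j
R(D) = -9/8 + D*(4 - D)/8 (R(D) = -9/8 + ((4 - D)*D)/8 = -9/8 + (D*(4 - D))/8 = -9/8 + D*(4 - D)/8)
4313/C(1, 1) - 1609/R(36) = 4313/(1 + 2*1) - 1609/(-9/8 + (½)*36 - ⅛*36²) = 4313/(1 + 2) - 1609/(-9/8 + 18 - ⅛*1296) = 4313/3 - 1609/(-9/8 + 18 - 162) = 4313*(⅓) - 1609/(-1161/8) = 4313/3 - 1609*(-8/1161) = 4313/3 + 12872/1161 = 1682003/1161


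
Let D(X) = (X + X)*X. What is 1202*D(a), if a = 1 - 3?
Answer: 9616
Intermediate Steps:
a = -2
D(X) = 2*X² (D(X) = (2*X)*X = 2*X²)
1202*D(a) = 1202*(2*(-2)²) = 1202*(2*4) = 1202*8 = 9616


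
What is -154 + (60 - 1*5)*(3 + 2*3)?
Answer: 341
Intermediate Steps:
-154 + (60 - 1*5)*(3 + 2*3) = -154 + (60 - 5)*(3 + 6) = -154 + 55*9 = -154 + 495 = 341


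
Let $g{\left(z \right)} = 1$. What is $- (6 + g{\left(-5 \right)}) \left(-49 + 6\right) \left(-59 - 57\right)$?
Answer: $-34916$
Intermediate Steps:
$- (6 + g{\left(-5 \right)}) \left(-49 + 6\right) \left(-59 - 57\right) = - (6 + 1) \left(-49 + 6\right) \left(-59 - 57\right) = \left(-1\right) 7 \left(\left(-43\right) \left(-116\right)\right) = \left(-7\right) 4988 = -34916$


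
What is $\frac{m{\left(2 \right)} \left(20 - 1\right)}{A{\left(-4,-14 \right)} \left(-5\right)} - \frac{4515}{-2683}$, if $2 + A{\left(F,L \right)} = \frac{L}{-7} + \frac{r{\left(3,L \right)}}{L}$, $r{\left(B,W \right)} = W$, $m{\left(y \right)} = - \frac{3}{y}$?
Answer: $\frac{198081}{26830} \approx 7.3828$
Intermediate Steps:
$A{\left(F,L \right)} = -1 - \frac{L}{7}$ ($A{\left(F,L \right)} = -2 + \left(\frac{L}{-7} + \frac{L}{L}\right) = -2 + \left(L \left(- \frac{1}{7}\right) + 1\right) = -2 - \left(-1 + \frac{L}{7}\right) = -1 - \frac{L}{7}$)
$\frac{m{\left(2 \right)} \left(20 - 1\right)}{A{\left(-4,-14 \right)} \left(-5\right)} - \frac{4515}{-2683} = \frac{- \frac{3}{2} \left(20 - 1\right)}{\left(-1 - -2\right) \left(-5\right)} - \frac{4515}{-2683} = \frac{\left(-3\right) \frac{1}{2} \cdot 19}{\left(-1 + 2\right) \left(-5\right)} - - \frac{4515}{2683} = \frac{\left(- \frac{3}{2}\right) 19}{1 \left(-5\right)} + \frac{4515}{2683} = - \frac{57}{2 \left(-5\right)} + \frac{4515}{2683} = \left(- \frac{57}{2}\right) \left(- \frac{1}{5}\right) + \frac{4515}{2683} = \frac{57}{10} + \frac{4515}{2683} = \frac{198081}{26830}$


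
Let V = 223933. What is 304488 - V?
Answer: 80555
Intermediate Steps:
304488 - V = 304488 - 1*223933 = 304488 - 223933 = 80555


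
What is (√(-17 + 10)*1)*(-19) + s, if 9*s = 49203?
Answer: 5467 - 19*I*√7 ≈ 5467.0 - 50.269*I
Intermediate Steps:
s = 5467 (s = (⅑)*49203 = 5467)
(√(-17 + 10)*1)*(-19) + s = (√(-17 + 10)*1)*(-19) + 5467 = (√(-7)*1)*(-19) + 5467 = ((I*√7)*1)*(-19) + 5467 = (I*√7)*(-19) + 5467 = -19*I*√7 + 5467 = 5467 - 19*I*√7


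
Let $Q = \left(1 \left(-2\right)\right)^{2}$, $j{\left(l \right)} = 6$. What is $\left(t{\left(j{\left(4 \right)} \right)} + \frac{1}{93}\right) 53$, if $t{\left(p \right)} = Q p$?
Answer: $\frac{118349}{93} \approx 1272.6$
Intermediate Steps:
$Q = 4$ ($Q = \left(-2\right)^{2} = 4$)
$t{\left(p \right)} = 4 p$
$\left(t{\left(j{\left(4 \right)} \right)} + \frac{1}{93}\right) 53 = \left(4 \cdot 6 + \frac{1}{93}\right) 53 = \left(24 + \frac{1}{93}\right) 53 = \frac{2233}{93} \cdot 53 = \frac{118349}{93}$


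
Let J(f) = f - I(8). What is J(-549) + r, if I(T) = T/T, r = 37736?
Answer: 37186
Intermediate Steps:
I(T) = 1
J(f) = -1 + f (J(f) = f - 1*1 = f - 1 = -1 + f)
J(-549) + r = (-1 - 549) + 37736 = -550 + 37736 = 37186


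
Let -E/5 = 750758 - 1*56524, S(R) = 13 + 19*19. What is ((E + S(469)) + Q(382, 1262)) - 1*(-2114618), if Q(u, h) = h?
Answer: -1354916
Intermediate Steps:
S(R) = 374 (S(R) = 13 + 361 = 374)
E = -3471170 (E = -5*(750758 - 1*56524) = -5*(750758 - 56524) = -5*694234 = -3471170)
((E + S(469)) + Q(382, 1262)) - 1*(-2114618) = ((-3471170 + 374) + 1262) - 1*(-2114618) = (-3470796 + 1262) + 2114618 = -3469534 + 2114618 = -1354916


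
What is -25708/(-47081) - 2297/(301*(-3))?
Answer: 131359381/42514143 ≈ 3.0898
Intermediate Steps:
-25708/(-47081) - 2297/(301*(-3)) = -25708*(-1/47081) - 2297/(-903) = 25708/47081 - 2297*(-1/903) = 25708/47081 + 2297/903 = 131359381/42514143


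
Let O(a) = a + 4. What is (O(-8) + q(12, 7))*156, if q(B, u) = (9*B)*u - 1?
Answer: 117156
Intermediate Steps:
O(a) = 4 + a
q(B, u) = -1 + 9*B*u (q(B, u) = 9*B*u - 1 = -1 + 9*B*u)
(O(-8) + q(12, 7))*156 = ((4 - 8) + (-1 + 9*12*7))*156 = (-4 + (-1 + 756))*156 = (-4 + 755)*156 = 751*156 = 117156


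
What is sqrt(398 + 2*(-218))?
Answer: I*sqrt(38) ≈ 6.1644*I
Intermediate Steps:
sqrt(398 + 2*(-218)) = sqrt(398 - 436) = sqrt(-38) = I*sqrt(38)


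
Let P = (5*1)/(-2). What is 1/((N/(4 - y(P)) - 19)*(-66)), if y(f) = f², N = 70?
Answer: 3/9922 ≈ 0.00030236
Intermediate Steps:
P = -5/2 (P = 5*(-½) = -5/2 ≈ -2.5000)
1/((N/(4 - y(P)) - 19)*(-66)) = 1/((70/(4 - (-5/2)²) - 19)*(-66)) = 1/((70/(4 - 1*25/4) - 19)*(-66)) = 1/((70/(4 - 25/4) - 19)*(-66)) = 1/((70/(-9/4) - 19)*(-66)) = 1/((70*(-4/9) - 19)*(-66)) = 1/((-280/9 - 19)*(-66)) = 1/(-451/9*(-66)) = 1/(9922/3) = 3/9922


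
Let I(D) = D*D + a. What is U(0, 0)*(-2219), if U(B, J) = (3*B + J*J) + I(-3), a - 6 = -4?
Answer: -24409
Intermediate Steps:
a = 2 (a = 6 - 4 = 2)
I(D) = 2 + D² (I(D) = D*D + 2 = D² + 2 = 2 + D²)
U(B, J) = 11 + J² + 3*B (U(B, J) = (3*B + J*J) + (2 + (-3)²) = (3*B + J²) + (2 + 9) = (J² + 3*B) + 11 = 11 + J² + 3*B)
U(0, 0)*(-2219) = (11 + 0² + 3*0)*(-2219) = (11 + 0 + 0)*(-2219) = 11*(-2219) = -24409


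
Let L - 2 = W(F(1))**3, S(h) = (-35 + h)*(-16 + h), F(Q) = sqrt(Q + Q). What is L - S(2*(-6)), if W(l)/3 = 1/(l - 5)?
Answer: -15991623/12167 - 2079*sqrt(2)/12167 ≈ -1314.6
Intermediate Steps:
F(Q) = sqrt(2)*sqrt(Q) (F(Q) = sqrt(2*Q) = sqrt(2)*sqrt(Q))
W(l) = 3/(-5 + l) (W(l) = 3/(l - 5) = 3/(-5 + l))
L = 2 + 27/(-5 + sqrt(2))**3 (L = 2 + (3/(-5 + sqrt(2)*sqrt(1)))**3 = 2 + (3/(-5 + sqrt(2)*1))**3 = 2 + (3/(-5 + sqrt(2)))**3 = 2 + 27/(-5 + sqrt(2))**3 ≈ 1.4144)
L - S(2*(-6)) = (20149/12167 - 2079*sqrt(2)/12167) - (560 + (2*(-6))**2 - 102*(-6)) = (20149/12167 - 2079*sqrt(2)/12167) - (560 + (-12)**2 - 51*(-12)) = (20149/12167 - 2079*sqrt(2)/12167) - (560 + 144 + 612) = (20149/12167 - 2079*sqrt(2)/12167) - 1*1316 = (20149/12167 - 2079*sqrt(2)/12167) - 1316 = -15991623/12167 - 2079*sqrt(2)/12167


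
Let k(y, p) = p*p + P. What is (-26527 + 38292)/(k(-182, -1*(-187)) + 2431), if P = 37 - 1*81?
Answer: 11765/37356 ≈ 0.31494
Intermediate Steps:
P = -44 (P = 37 - 81 = -44)
k(y, p) = -44 + p**2 (k(y, p) = p*p - 44 = p**2 - 44 = -44 + p**2)
(-26527 + 38292)/(k(-182, -1*(-187)) + 2431) = (-26527 + 38292)/((-44 + (-1*(-187))**2) + 2431) = 11765/((-44 + 187**2) + 2431) = 11765/((-44 + 34969) + 2431) = 11765/(34925 + 2431) = 11765/37356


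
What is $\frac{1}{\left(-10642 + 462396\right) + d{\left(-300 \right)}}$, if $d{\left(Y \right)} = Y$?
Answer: $\frac{1}{451454} \approx 2.2151 \cdot 10^{-6}$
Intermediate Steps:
$\frac{1}{\left(-10642 + 462396\right) + d{\left(-300 \right)}} = \frac{1}{\left(-10642 + 462396\right) - 300} = \frac{1}{451754 - 300} = \frac{1}{451454}$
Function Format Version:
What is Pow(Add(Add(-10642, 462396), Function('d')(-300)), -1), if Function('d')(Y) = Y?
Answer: Rational(1, 451454) ≈ 2.2151e-6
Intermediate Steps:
Pow(Add(Add(-10642, 462396), Function('d')(-300)), -1) = Pow(Add(Add(-10642, 462396), -300), -1) = Pow(Add(451754, -300), -1) = Pow(451454, -1) = Rational(1, 451454)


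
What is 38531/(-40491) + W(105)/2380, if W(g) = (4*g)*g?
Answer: 12099638/688347 ≈ 17.578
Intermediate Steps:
W(g) = 4*g**2
38531/(-40491) + W(105)/2380 = 38531/(-40491) + (4*105**2)/2380 = 38531*(-1/40491) + (4*11025)*(1/2380) = -38531/40491 + 44100*(1/2380) = -38531/40491 + 315/17 = 12099638/688347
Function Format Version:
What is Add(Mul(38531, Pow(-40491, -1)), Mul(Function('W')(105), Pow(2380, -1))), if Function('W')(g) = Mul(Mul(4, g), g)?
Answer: Rational(12099638, 688347) ≈ 17.578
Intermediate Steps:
Function('W')(g) = Mul(4, Pow(g, 2))
Add(Mul(38531, Pow(-40491, -1)), Mul(Function('W')(105), Pow(2380, -1))) = Add(Mul(38531, Pow(-40491, -1)), Mul(Mul(4, Pow(105, 2)), Pow(2380, -1))) = Add(Mul(38531, Rational(-1, 40491)), Mul(Mul(4, 11025), Rational(1, 2380))) = Add(Rational(-38531, 40491), Mul(44100, Rational(1, 2380))) = Add(Rational(-38531, 40491), Rational(315, 17)) = Rational(12099638, 688347)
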